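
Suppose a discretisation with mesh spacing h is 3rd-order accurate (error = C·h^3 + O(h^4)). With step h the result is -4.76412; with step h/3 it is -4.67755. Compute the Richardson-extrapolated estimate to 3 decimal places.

The leading error scales as h^3; refining by a factor of 3 reduces it by 3^3 = 27.
Extrapolated value = (27·A(h/3) − A(h)) / (27 − 1)
= (27·(-4.67755) − (-4.76412)) / 26
= -121.52973 / 26 = -4.67422

-4.674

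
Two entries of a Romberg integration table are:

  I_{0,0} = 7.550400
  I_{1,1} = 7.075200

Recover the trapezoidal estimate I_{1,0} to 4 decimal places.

From I_{1,1} = (4·I_{1,0} − I_{0,0})/3, solve for I_{1,0}:
4·I_{1,0} = 3·7.075200 + 7.550400 = 28.776000
I_{1,0} = 7.194000

7.1940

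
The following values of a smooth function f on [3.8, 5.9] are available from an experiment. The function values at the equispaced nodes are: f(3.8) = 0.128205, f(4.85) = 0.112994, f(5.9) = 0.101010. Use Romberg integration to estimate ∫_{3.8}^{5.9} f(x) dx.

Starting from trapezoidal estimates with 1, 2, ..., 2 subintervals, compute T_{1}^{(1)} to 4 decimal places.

T_{0}^{(0)} (trapezoid, 1 panel, h=2.1000): 0.240676
T_{1}^{(0)} (trapezoid, 2 panels, h=1.0500): 0.238982
T_{1}^{(1)} = 0.238982 + (0.238982 − 0.240676)/3 = 0.238417

0.2384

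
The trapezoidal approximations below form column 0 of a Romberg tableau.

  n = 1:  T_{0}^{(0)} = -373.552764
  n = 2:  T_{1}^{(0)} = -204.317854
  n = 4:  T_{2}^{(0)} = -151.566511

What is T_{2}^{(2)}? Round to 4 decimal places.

-133.0545

Richardson extrapolation on the trapezoidal column (denominator 4−1=3):
T_{1}^{(1)} = (4·(-204.317854) − (-373.552764)) / 3 = -147.906217
T_{2}^{(1)} = (4·(-151.566511) − (-204.317854)) / 3 = -133.982730
T_{2}^{(2)} = (16·(-133.982730) − (-147.906217)) / 15 = -133.054498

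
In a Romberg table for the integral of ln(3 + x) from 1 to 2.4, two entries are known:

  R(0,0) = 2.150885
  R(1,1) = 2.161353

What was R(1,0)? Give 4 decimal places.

2.1587

From R(1,1) = (4·R(1,0) − R(0,0))/3, solve for R(1,0):
4·R(1,0) = 3·2.161353 + 2.150885 = 8.634944
R(1,0) = 2.158736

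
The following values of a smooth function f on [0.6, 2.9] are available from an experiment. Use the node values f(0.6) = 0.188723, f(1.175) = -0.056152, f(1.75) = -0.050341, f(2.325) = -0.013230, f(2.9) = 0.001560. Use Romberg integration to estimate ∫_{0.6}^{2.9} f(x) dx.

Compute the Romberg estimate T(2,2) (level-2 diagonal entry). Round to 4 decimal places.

-0.0381

T(0,0) (trapezoid, 1 panel, h=2.3000): 0.218825
T(1,0) (trapezoid, 2 panels, h=1.1500): 0.051521
T(2,0) (trapezoid, 4 panels, h=0.5750): -0.014134
T(1,1) = 0.051521 + (0.051521 − 0.218825)/3 = -0.004247
T(2,1) = -0.014134 + (-0.014134 − 0.051521)/3 = -0.036019
T(2,2) = -0.036019 + (-0.036019 − (-0.004247))/15 = -0.038137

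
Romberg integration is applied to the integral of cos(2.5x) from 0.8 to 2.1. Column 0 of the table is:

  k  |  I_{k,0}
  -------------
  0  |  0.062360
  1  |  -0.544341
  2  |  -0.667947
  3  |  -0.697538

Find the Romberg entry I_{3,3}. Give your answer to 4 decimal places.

-0.7073

Richardson extrapolation on the trapezoidal column (denominator 4−1=3):
I_{1,1} = (4·(-0.544341) − 0.062360) / 3 = -0.746575
I_{2,1} = -0.667947 + (-0.667947 − (-0.544341))/3 = -0.709149
I_{3,1} = (4·(-0.697538) − (-0.667947)) / 3 = -0.707402
I_{2,2} = (16·(-0.709149) − (-0.746575)) / 15 = -0.706654
I_{3,2} = -0.707402 + (-0.707402 − (-0.709149))/15 = -0.707286
I_{3,3} = (64·(-0.707286) − (-0.706654)) / 63 = -0.707296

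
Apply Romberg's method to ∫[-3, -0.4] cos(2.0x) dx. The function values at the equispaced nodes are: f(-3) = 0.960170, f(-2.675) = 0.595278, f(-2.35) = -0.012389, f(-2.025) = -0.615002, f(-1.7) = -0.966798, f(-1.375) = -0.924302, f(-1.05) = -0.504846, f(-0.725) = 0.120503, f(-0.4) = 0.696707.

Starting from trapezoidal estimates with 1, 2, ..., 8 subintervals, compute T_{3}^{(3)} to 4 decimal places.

T_{0}^{(0)} (trapezoid, 1 panel, h=2.6000): 2.153940
T_{1}^{(0)} (trapezoid, 2 panels, h=1.3000): -0.179867
T_{2}^{(0)} (trapezoid, 4 panels, h=0.6500): -0.426136
T_{3}^{(0)} (trapezoid, 8 panels, h=0.3250): -0.480713
T_{1}^{(1)} = -0.179867 + (-0.179867 − 2.153940)/3 = -0.957803
T_{2}^{(1)} = -0.426136 + (-0.426136 − (-0.179867))/3 = -0.508226
T_{3}^{(1)} = -0.480713 + (-0.480713 − (-0.426136))/3 = -0.498905
T_{2}^{(2)} = -0.508226 + (-0.508226 − (-0.957803))/15 = -0.478254
T_{3}^{(2)} = -0.498905 + (-0.498905 − (-0.508226))/15 = -0.498284
T_{3}^{(3)} = -0.498284 + (-0.498284 − (-0.478254))/63 = -0.498602

-0.4986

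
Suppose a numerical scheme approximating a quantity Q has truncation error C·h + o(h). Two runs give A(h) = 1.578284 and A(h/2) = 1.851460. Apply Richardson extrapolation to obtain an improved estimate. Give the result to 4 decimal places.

Extrapolated value = (2·A(h/2) − A(h)) / (2 − 1)
= (2·1.851460 − 1.578284) / 1
= 2.124636 / 1 = 2.124636

2.1246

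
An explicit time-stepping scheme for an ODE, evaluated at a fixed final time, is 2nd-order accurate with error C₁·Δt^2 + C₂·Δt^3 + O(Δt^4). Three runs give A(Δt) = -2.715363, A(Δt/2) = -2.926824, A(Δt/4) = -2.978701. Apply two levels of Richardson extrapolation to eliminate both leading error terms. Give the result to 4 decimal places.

-2.9958

First eliminate the Δt^2 term (factor 2^2 = 4):
  B₁ = (4·(-2.926824) − (-2.715363))/3 = -2.997311
  B₂ = (4·(-2.978701) − (-2.926824))/3 = -2.995993
Then eliminate the Δt^3 term (factor 2^3 = 8):
  (8·(-2.995993) − (-2.997311))/7 = -2.995805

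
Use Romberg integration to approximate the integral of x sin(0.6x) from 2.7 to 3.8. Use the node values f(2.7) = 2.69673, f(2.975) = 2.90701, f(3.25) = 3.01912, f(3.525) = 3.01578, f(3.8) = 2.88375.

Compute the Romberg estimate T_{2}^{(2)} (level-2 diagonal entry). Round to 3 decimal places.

3.237

T_{0}^{(0)} (trapezoid, 1 panel, h=1.1000): 3.06926
T_{1}^{(0)} (trapezoid, 2 panels, h=0.5500): 3.19515
T_{2}^{(0)} (trapezoid, 4 panels, h=0.2750): 3.22634
T_{1}^{(1)} = 3.19515 + (3.19515 − 3.06926)/3 = 3.23711
T_{2}^{(1)} = 3.22634 + (3.22634 − 3.19515)/3 = 3.23674
T_{2}^{(2)} = 3.23674 + (3.23674 − 3.23711)/15 = 3.23672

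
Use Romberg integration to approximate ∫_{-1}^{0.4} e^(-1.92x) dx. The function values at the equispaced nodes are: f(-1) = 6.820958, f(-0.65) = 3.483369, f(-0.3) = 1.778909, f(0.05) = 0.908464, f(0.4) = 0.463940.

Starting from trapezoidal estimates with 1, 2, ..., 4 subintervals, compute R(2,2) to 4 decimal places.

R(0,0) (trapezoid, 1 panel, h=1.4000): 5.099429
R(1,0) (trapezoid, 2 panels, h=0.7000): 3.794951
R(2,0) (trapezoid, 4 panels, h=0.3500): 3.434617
R(1,1) = 3.794951 + (3.794951 − 5.099429)/3 = 3.360125
R(2,1) = 3.434617 + (3.434617 − 3.794951)/3 = 3.314506
R(2,2) = 3.314506 + (3.314506 − 3.360125)/15 = 3.311465

3.3115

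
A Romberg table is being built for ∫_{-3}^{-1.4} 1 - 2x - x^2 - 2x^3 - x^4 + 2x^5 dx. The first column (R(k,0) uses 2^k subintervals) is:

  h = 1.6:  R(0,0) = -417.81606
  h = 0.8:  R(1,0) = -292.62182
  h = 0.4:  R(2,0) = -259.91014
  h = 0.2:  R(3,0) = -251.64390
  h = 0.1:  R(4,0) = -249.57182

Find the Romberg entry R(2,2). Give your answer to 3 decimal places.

Richardson extrapolation on the trapezoidal column (denominator 4−1=3):
R(1,1) = (4·(-292.62182) − (-417.81606)) / 3 = -250.89041
R(2,1) = -259.91014 + (-259.91014 − (-292.62182))/3 = -249.00625
R(2,2) = (16·(-249.00625) − (-250.89041)) / 15 = -248.88064
(Column j=1 coincides with Simpson's rule on the same nodes.)

-248.881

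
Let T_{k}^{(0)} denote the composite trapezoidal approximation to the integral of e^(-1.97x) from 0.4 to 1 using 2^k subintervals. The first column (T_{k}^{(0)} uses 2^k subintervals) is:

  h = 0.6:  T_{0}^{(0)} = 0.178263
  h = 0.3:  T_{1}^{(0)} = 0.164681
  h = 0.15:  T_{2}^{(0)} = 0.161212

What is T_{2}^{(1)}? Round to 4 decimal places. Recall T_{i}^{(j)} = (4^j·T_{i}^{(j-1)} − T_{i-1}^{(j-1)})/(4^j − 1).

0.1601

T_{2}^{(1)} = (4·0.161212 − 0.164681) / 3 = 0.160056
(Column j=1 coincides with Simpson's rule on the same nodes.)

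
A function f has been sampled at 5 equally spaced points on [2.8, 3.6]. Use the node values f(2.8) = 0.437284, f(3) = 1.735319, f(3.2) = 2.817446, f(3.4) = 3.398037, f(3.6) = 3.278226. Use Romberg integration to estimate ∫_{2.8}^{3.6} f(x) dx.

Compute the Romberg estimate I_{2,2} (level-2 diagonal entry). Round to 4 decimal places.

1.9919

I_{0,0} (trapezoid, 1 panel, h=0.8000): 1.486204
I_{1,0} (trapezoid, 2 panels, h=0.4000): 1.870080
I_{2,0} (trapezoid, 4 panels, h=0.2000): 1.961711
I_{1,1} = 1.870080 + (1.870080 − 1.486204)/3 = 1.998039
I_{2,1} = 1.961711 + (1.961711 − 1.870080)/3 = 1.992255
I_{2,2} = 1.992255 + (1.992255 − 1.998039)/15 = 1.991869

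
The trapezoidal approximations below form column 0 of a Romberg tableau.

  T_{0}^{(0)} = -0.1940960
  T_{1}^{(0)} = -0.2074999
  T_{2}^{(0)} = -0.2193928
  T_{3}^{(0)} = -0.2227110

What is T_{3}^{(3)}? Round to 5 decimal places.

-0.22384

Richardson extrapolation on the trapezoidal column (denominator 4−1=3):
T_{1}^{(1)} = (4·(-0.2074999) − (-0.1940960)) / 3 = -0.2119679
T_{2}^{(1)} = -0.2193928 + (-0.2193928 − (-0.2074999))/3 = -0.2233571
T_{3}^{(1)} = (4·(-0.2227110) − (-0.2193928)) / 3 = -0.2238171
T_{2}^{(2)} = -0.2233571 + (-0.2233571 − (-0.2119679))/15 = -0.2241164
T_{3}^{(2)} = (16·(-0.2238171) − (-0.2233571)) / 15 = -0.2238478
T_{3}^{(3)} = (64·(-0.2238478) − (-0.2241164)) / 63 = -0.2238435
(Column j=1 coincides with Simpson's rule on the same nodes.)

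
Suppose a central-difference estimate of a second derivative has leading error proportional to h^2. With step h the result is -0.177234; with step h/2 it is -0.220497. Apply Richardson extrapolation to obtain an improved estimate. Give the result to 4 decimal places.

The leading error scales as h^2; refining by a factor of 2 reduces it by 2^2 = 4.
Extrapolated value = (4·A(h/2) − A(h)) / (4 − 1)
= (4·(-0.220497) − (-0.177234)) / 3
= -0.704754 / 3 = -0.234918

-0.2349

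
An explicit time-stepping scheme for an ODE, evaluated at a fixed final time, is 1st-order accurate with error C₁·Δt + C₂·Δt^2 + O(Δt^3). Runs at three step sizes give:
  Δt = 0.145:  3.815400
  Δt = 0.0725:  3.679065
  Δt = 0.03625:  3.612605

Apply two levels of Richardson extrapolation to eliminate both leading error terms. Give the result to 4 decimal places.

First eliminate the Δt term (factor 2^1 = 2):
  B₁ = (2·3.679065 − 3.815400)/1 = 3.542730
  B₂ = (2·3.612605 − 3.679065)/1 = 3.546145
Then eliminate the Δt^2 term (factor 2^2 = 4):
  (4·3.546145 − 3.542730)/3 = 3.547283

3.5473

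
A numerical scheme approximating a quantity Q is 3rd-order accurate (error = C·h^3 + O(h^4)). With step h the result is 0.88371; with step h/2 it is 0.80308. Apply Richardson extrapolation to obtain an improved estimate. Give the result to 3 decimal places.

The leading error scales as h^3; refining by a factor of 2 reduces it by 2^3 = 8.
Extrapolated value = (8·A(h/2) − A(h)) / (8 − 1)
= (8·0.80308 − 0.88371) / 7
= 5.54093 / 7 = 0.79156

0.792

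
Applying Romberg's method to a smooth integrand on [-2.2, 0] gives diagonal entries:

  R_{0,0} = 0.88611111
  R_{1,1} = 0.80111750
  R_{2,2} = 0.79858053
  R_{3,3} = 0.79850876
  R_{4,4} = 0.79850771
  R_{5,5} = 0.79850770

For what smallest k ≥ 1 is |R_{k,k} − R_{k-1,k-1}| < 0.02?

|R_{1,1} − R_{0,0}| = 0.08499361 ≥ 0.02
|R_{2,2} − R_{1,1}| = 0.00253697 < 0.02

k = 2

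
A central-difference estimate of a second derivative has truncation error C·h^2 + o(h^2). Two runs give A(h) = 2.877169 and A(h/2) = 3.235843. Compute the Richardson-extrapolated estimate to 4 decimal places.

3.3554

The leading error scales as h^2; refining by a factor of 2 reduces it by 2^2 = 4.
Extrapolated value = (4·A(h/2) − A(h)) / (4 − 1)
= (4·3.235843 − 2.877169) / 3
= 10.066203 / 3 = 3.355401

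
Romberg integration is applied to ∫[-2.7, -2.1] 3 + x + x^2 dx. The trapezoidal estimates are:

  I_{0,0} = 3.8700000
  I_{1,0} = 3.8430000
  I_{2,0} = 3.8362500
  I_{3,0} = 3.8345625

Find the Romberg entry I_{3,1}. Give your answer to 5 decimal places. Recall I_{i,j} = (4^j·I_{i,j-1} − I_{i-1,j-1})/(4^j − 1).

Richardson extrapolation on the trapezoidal column (denominator 4−1=3):
I_{3,1} = 3.8345625 + (3.8345625 − 3.8362500)/3 = 3.8340000

3.83400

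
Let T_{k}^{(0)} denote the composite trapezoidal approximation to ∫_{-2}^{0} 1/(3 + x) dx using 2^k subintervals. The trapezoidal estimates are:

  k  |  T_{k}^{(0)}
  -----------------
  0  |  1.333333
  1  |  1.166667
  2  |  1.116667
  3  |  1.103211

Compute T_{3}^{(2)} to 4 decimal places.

T_{2}^{(1)} = (4·1.116667 − 1.166667) / 3 = 1.100000
T_{3}^{(1)} = 1.103211 + (1.103211 − 1.116667)/3 = 1.098726
T_{3}^{(2)} = 1.098726 + (1.098726 − 1.100000)/15 = 1.098641

1.0986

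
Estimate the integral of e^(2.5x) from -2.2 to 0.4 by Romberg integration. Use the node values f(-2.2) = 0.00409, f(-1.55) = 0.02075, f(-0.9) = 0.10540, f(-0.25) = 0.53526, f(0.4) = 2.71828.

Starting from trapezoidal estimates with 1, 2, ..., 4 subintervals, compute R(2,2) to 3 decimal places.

R(0,0) (trapezoid, 1 panel, h=2.6000): 3.53908
R(1,0) (trapezoid, 2 panels, h=1.3000): 1.90656
R(2,0) (trapezoid, 4 panels, h=0.6500): 1.31469
R(1,1) = 1.90656 + (1.90656 − 3.53908)/3 = 1.36239
R(2,1) = 1.31469 + (1.31469 − 1.90656)/3 = 1.11740
R(2,2) = 1.11740 + (1.11740 − 1.36239)/15 = 1.10107

1.101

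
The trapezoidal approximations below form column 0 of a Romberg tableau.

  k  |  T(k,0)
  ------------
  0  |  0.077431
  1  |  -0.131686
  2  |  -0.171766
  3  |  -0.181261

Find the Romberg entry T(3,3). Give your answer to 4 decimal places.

Richardson extrapolation on the trapezoidal column (denominator 4−1=3):
T(1,1) = -0.131686 + (-0.131686 − 0.077431)/3 = -0.201392
T(2,1) = -0.171766 + (-0.171766 − (-0.131686))/3 = -0.185126
T(3,1) = (4·(-0.181261) − (-0.171766)) / 3 = -0.184426
T(2,2) = -0.185126 + (-0.185126 − (-0.201392))/15 = -0.184042
T(3,2) = -0.184426 + (-0.184426 − (-0.185126))/15 = -0.184379
T(3,3) = (64·(-0.184379) − (-0.184042)) / 63 = -0.184384

-0.1844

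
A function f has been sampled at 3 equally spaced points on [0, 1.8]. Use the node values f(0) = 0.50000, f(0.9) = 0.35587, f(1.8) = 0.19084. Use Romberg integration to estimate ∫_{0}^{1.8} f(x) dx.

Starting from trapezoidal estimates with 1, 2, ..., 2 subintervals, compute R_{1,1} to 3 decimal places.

0.634

R_{0,0} (trapezoid, 1 panel, h=1.8000): 0.62176
R_{1,0} (trapezoid, 2 panels, h=0.9000): 0.63116
R_{1,1} = 0.63116 + (0.63116 − 0.62176)/3 = 0.63429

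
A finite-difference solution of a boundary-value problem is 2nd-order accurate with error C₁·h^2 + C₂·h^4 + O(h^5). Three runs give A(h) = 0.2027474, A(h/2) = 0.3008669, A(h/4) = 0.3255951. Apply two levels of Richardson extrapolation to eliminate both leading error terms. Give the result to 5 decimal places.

0.33386

First eliminate the h^2 term (factor 2^2 = 4):
  B₁ = (4·0.3008669 − 0.2027474)/3 = 0.3335734
  B₂ = (4·0.3255951 − 0.3008669)/3 = 0.3338378
Then eliminate the h^4 term (factor 2^4 = 16):
  (16·0.3338378 − 0.3335734)/15 = 0.3338554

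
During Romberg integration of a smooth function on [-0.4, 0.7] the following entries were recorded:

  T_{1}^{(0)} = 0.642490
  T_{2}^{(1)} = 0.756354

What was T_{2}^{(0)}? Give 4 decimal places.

From T_{2}^{(1)} = (4·T_{2}^{(0)} − T_{1}^{(0)})/3, solve for T_{2}^{(0)}:
4·T_{2}^{(0)} = 3·0.756354 + 0.642490 = 2.911552
T_{2}^{(0)} = 0.727888

0.7279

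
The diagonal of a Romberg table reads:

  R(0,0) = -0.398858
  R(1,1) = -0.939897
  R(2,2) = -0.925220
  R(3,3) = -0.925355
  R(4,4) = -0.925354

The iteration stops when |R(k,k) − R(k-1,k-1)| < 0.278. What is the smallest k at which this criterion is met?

|R(1,1) − R(0,0)| = 0.541039 ≥ 0.278
|R(2,2) − R(1,1)| = 0.014677 < 0.278

k = 2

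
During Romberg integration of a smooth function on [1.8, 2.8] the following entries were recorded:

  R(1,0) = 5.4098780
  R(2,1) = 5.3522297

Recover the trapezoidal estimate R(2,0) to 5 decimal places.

5.36664

From R(2,1) = (4·R(2,0) − R(1,0))/3, solve for R(2,0):
4·R(2,0) = 3·5.3522297 + 5.4098780 = 21.4665671
R(2,0) = 5.3666418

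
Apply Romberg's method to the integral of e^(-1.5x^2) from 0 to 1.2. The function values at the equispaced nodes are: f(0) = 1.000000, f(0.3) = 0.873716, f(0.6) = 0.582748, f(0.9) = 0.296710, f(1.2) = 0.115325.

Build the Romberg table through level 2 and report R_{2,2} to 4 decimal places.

0.6967

R_{0,0} (trapezoid, 1 panel, h=1.2000): 0.669195
R_{1,0} (trapezoid, 2 panels, h=0.6000): 0.684246
R_{2,0} (trapezoid, 4 panels, h=0.3000): 0.693251
R_{1,1} = 0.684246 + (0.684246 − 0.669195)/3 = 0.689263
R_{2,1} = 0.693251 + (0.693251 − 0.684246)/3 = 0.696253
R_{2,2} = 0.696253 + (0.696253 − 0.689263)/15 = 0.696719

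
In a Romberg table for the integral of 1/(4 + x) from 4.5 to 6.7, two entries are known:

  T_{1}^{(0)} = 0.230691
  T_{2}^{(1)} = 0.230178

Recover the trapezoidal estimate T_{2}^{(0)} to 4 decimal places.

0.2303

From T_{2}^{(1)} = (4·T_{2}^{(0)} − T_{1}^{(0)})/3, solve for T_{2}^{(0)}:
4·T_{2}^{(0)} = 3·0.230178 + 0.230691 = 0.921225
T_{2}^{(0)} = 0.230306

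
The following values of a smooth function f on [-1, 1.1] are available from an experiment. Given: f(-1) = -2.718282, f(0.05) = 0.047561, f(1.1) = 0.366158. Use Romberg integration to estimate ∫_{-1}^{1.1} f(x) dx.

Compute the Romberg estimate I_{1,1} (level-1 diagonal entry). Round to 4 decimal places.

I_{0,0} (trapezoid, 1 panel, h=2.1000): -2.469730
I_{1,0} (trapezoid, 2 panels, h=1.0500): -1.184926
I_{1,1} = -1.184926 + (-1.184926 − (-2.469730))/3 = -0.756658

-0.7567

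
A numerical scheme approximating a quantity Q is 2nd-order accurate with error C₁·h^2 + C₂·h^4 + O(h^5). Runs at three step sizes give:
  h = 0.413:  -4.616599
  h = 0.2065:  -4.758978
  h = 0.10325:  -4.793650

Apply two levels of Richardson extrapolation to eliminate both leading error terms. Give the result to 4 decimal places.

First eliminate the h^2 term (factor 2^2 = 4):
  B₁ = (4·(-4.758978) − (-4.616599))/3 = -4.806438
  B₂ = (4·(-4.793650) − (-4.758978))/3 = -4.805207
Then eliminate the h^4 term (factor 2^4 = 16):
  (16·(-4.805207) − (-4.806438))/15 = -4.805125

-4.8051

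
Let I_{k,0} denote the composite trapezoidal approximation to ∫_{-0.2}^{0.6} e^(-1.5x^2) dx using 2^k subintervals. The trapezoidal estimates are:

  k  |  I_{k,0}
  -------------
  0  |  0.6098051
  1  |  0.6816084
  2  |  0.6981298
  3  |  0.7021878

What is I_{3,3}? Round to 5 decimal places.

I_{1,1} = (4·0.6816084 − 0.6098051) / 3 = 0.7055428
I_{2,1} = (4·0.6981298 − 0.6816084) / 3 = 0.7036369
I_{3,1} = 0.7021878 + (0.7021878 − 0.6981298)/3 = 0.7035405
I_{2,2} = 0.7036369 + (0.7036369 − 0.7055428)/15 = 0.7035098
I_{3,2} = 0.7035405 + (0.7035405 − 0.7036369)/15 = 0.7035341
I_{3,3} = (64·0.7035341 − 0.7035098) / 63 = 0.7035345
(Column j=1 coincides with Simpson's rule on the same nodes.)

0.70353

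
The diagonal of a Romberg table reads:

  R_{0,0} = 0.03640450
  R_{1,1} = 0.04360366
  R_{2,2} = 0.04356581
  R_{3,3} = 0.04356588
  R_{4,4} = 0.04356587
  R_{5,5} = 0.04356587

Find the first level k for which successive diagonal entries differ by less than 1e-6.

k = 3

|R_{1,1} − R_{0,0}| = 0.00719916 ≥ 1e-6
|R_{2,2} − R_{1,1}| = 0.00003785 ≥ 1e-6
|R_{3,3} − R_{2,2}| = 0.00000007 < 1e-6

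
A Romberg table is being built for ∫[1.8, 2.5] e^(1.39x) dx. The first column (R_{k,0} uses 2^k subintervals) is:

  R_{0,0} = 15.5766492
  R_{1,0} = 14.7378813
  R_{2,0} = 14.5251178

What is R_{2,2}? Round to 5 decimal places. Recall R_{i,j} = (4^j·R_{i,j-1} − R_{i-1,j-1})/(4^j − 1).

Richardson extrapolation on the trapezoidal column (denominator 4−1=3):
R_{1,1} = (4·14.7378813 − 15.5766492) / 3 = 14.4582920
R_{2,1} = (4·14.5251178 − 14.7378813) / 3 = 14.4541966
R_{2,2} = 14.4541966 + (14.4541966 − 14.4582920)/15 = 14.4539236

14.45392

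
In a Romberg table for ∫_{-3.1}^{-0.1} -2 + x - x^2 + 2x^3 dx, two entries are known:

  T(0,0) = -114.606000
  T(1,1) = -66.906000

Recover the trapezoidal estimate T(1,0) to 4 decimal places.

From T(1,1) = (4·T(1,0) − T(0,0))/3, solve for T(1,0):
4·T(1,0) = 3·(-66.906000) + (-114.606000) = -315.324000
T(1,0) = -78.831000

-78.8310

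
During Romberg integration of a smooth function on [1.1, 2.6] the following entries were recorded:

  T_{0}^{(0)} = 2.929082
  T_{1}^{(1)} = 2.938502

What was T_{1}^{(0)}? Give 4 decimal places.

2.9361

From T_{1}^{(1)} = (4·T_{1}^{(0)} − T_{0}^{(0)})/3, solve for T_{1}^{(0)}:
4·T_{1}^{(0)} = 3·2.938502 + 2.929082 = 11.744588
T_{1}^{(0)} = 2.936147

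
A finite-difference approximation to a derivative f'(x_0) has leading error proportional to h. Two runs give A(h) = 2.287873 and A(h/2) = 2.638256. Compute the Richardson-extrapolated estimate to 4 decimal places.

The leading error scales as h; refining by a factor of 2 reduces it by 2^1 = 2.
Extrapolated value = (2·A(h/2) − A(h)) / (2 − 1)
= (2·2.638256 − 2.287873) / 1
= 2.988639 / 1 = 2.988639

2.9886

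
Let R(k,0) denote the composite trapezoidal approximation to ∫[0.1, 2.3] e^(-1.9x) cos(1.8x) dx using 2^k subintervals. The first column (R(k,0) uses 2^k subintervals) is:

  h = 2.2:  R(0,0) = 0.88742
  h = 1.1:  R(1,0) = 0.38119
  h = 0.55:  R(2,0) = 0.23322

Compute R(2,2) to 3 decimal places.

R(1,1) = 0.38119 + (0.38119 − 0.88742)/3 = 0.21245
R(2,1) = (4·0.23322 − 0.38119) / 3 = 0.18390
R(2,2) = (16·0.18390 − 0.21245) / 15 = 0.18200
(Column j=1 coincides with Simpson's rule on the same nodes.)

0.182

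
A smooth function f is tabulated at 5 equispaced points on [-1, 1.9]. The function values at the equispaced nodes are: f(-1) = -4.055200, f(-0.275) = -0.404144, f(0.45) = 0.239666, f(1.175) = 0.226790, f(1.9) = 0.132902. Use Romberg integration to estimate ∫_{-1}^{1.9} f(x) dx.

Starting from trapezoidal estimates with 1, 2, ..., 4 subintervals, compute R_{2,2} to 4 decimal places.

R_{0,0} (trapezoid, 1 panel, h=2.9000): -5.687332
R_{1,0} (trapezoid, 2 panels, h=1.4500): -2.496150
R_{2,0} (trapezoid, 4 panels, h=0.7250): -1.376657
R_{1,1} = -2.496150 + (-2.496150 − (-5.687332))/3 = -1.432423
R_{2,1} = -1.376657 + (-1.376657 − (-2.496150))/3 = -1.003493
R_{2,2} = -1.003493 + (-1.003493 − (-1.432423))/15 = -0.974898

-0.9749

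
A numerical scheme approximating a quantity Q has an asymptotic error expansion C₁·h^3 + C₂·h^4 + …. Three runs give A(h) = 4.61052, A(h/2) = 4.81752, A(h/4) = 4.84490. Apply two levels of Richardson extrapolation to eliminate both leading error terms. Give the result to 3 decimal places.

First eliminate the h^3 term (factor 2^3 = 8):
  B₁ = (8·4.81752 − 4.61052)/7 = 4.84709
  B₂ = (8·4.84490 − 4.81752)/7 = 4.84881
Then eliminate the h^4 term (factor 2^4 = 16):
  (16·4.84881 − 4.84709)/15 = 4.84892

4.849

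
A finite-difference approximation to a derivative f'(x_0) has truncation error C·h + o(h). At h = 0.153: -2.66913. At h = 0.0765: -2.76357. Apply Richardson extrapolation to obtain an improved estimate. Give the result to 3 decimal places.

-2.858

Extrapolated value = (2·A(h/2) − A(h)) / (2 − 1)
= (2·(-2.76357) − (-2.66913)) / 1
= -2.85801 / 1 = -2.85801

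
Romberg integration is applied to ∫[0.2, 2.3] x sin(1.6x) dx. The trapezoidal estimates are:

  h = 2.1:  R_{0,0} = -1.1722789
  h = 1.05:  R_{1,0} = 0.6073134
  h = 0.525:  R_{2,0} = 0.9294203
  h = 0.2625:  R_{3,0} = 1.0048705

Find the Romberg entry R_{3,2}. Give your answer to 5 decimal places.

1.02957

Richardson extrapolation on the trapezoidal column (denominator 4−1=3):
R_{2,1} = 0.9294203 + (0.9294203 − 0.6073134)/3 = 1.0367893
R_{3,1} = 1.0048705 + (1.0048705 − 0.9294203)/3 = 1.0300206
R_{3,2} = 1.0300206 + (1.0300206 − 1.0367893)/15 = 1.0295694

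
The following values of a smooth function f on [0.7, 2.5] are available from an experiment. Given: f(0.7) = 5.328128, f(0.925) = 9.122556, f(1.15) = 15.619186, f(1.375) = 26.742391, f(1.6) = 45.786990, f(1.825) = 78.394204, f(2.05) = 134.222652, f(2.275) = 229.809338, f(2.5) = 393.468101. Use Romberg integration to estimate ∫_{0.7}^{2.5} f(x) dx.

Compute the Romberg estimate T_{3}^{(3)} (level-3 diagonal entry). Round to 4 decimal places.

T_{0}^{(0)} (trapezoid, 1 panel, h=1.8000): 358.916606
T_{1}^{(0)} (trapezoid, 2 panels, h=0.9000): 220.666594
T_{2}^{(0)} (trapezoid, 4 panels, h=0.4500): 177.762124
T_{3}^{(0)} (trapezoid, 8 panels, h=0.2250): 166.296472
T_{1}^{(1)} = 220.666594 + (220.666594 − 358.916606)/3 = 174.583257
T_{2}^{(1)} = 177.762124 + (177.762124 − 220.666594)/3 = 163.460634
T_{3}^{(1)} = 166.296472 + (166.296472 − 177.762124)/3 = 162.474588
T_{2}^{(2)} = 163.460634 + (163.460634 − 174.583257)/15 = 162.719126
T_{3}^{(2)} = 162.474588 + (162.474588 − 163.460634)/15 = 162.408852
T_{3}^{(3)} = 162.408852 + (162.408852 − 162.719126)/63 = 162.403927

162.4039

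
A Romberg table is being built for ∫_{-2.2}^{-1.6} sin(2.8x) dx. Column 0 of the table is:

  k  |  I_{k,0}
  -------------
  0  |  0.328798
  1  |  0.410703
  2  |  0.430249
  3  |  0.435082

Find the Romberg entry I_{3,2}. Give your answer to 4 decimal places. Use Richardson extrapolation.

0.4367

Richardson extrapolation on the trapezoidal column (denominator 4−1=3):
I_{2,1} = (4·0.430249 − 0.410703) / 3 = 0.436764
I_{3,1} = (4·0.435082 − 0.430249) / 3 = 0.436693
I_{3,2} = 0.436693 + (0.436693 − 0.436764)/15 = 0.436688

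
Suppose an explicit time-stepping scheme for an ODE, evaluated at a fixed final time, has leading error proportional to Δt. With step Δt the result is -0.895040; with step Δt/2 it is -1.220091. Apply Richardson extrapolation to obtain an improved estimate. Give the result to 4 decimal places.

Extrapolated value = (2·A(Δt/2) − A(Δt)) / (2 − 1)
= (2·(-1.220091) − (-0.895040)) / 1
= -1.545142 / 1 = -1.545142

-1.5451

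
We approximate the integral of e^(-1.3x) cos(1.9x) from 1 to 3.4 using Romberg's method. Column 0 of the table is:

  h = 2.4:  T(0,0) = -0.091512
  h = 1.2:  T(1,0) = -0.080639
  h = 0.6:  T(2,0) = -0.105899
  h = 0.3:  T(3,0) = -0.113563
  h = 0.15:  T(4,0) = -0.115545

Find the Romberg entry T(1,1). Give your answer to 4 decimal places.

-0.0770

Richardson extrapolation on the trapezoidal column (denominator 4−1=3):
T(1,1) = -0.080639 + (-0.080639 − (-0.091512))/3 = -0.077015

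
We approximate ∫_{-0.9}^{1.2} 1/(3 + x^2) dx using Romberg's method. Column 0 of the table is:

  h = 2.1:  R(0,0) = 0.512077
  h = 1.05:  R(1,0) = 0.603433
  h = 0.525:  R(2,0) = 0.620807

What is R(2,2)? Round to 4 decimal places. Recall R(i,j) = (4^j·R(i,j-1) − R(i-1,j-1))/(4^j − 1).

Richardson extrapolation on the trapezoidal column (denominator 4−1=3):
R(1,1) = 0.603433 + (0.603433 − 0.512077)/3 = 0.633885
R(2,1) = (4·0.620807 − 0.603433) / 3 = 0.626598
R(2,2) = (16·0.626598 − 0.633885) / 15 = 0.626112

0.6261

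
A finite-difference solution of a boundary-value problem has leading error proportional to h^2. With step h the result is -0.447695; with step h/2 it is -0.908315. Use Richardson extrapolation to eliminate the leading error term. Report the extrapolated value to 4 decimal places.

The leading error scales as h^2; refining by a factor of 2 reduces it by 2^2 = 4.
Extrapolated value = (4·A(h/2) − A(h)) / (4 − 1)
= (4·(-0.908315) − (-0.447695)) / 3
= -3.185565 / 3 = -1.061855

-1.0619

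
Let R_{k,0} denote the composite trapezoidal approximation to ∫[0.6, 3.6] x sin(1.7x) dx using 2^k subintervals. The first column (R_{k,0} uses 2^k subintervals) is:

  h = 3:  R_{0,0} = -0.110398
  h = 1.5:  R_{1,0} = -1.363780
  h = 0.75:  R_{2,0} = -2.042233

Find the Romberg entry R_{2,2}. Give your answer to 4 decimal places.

-2.3008

Richardson extrapolation on the trapezoidal column (denominator 4−1=3):
R_{1,1} = -1.363780 + (-1.363780 − (-0.110398))/3 = -1.781574
R_{2,1} = (4·(-2.042233) − (-1.363780)) / 3 = -2.268384
R_{2,2} = (16·(-2.268384) − (-1.781574)) / 15 = -2.300838
(Column j=1 coincides with Simpson's rule on the same nodes.)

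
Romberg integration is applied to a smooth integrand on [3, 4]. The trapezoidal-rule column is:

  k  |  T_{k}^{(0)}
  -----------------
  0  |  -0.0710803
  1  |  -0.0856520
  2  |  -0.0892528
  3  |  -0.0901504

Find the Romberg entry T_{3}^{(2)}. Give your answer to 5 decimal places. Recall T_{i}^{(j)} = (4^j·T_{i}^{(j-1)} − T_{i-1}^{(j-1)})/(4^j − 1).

Richardson extrapolation on the trapezoidal column (denominator 4−1=3):
T_{2}^{(1)} = (4·(-0.0892528) − (-0.0856520)) / 3 = -0.0904531
T_{3}^{(1)} = (4·(-0.0901504) − (-0.0892528)) / 3 = -0.0904496
T_{3}^{(2)} = -0.0904496 + (-0.0904496 − (-0.0904531))/15 = -0.0904494
(Column j=1 coincides with Simpson's rule on the same nodes.)

-0.09045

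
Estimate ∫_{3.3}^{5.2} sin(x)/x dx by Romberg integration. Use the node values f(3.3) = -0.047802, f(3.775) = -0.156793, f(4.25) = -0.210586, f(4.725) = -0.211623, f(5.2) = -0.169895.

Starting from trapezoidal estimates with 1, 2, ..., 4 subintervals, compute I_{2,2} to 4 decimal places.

-0.3344

I_{0,0} (trapezoid, 1 panel, h=1.9000): -0.206812
I_{1,0} (trapezoid, 2 panels, h=0.9500): -0.303463
I_{2,0} (trapezoid, 4 panels, h=0.4750): -0.326729
I_{1,1} = -0.303463 + (-0.303463 − (-0.206812))/3 = -0.335680
I_{2,1} = -0.326729 + (-0.326729 − (-0.303463))/3 = -0.334484
I_{2,2} = -0.334484 + (-0.334484 − (-0.335680))/15 = -0.334404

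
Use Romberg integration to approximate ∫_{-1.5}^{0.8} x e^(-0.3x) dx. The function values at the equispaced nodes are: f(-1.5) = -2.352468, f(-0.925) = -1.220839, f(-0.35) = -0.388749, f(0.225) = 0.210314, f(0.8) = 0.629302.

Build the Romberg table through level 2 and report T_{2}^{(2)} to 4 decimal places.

-1.2539

T_{0}^{(0)} (trapezoid, 1 panel, h=2.3000): -1.981641
T_{1}^{(0)} (trapezoid, 2 panels, h=1.1500): -1.437882
T_{2}^{(0)} (trapezoid, 4 panels, h=0.5750): -1.299993
T_{1}^{(1)} = -1.437882 + (-1.437882 − (-1.981641))/3 = -1.256629
T_{2}^{(1)} = -1.299993 + (-1.299993 − (-1.437882))/3 = -1.254030
T_{2}^{(2)} = -1.254030 + (-1.254030 − (-1.256629))/15 = -1.253857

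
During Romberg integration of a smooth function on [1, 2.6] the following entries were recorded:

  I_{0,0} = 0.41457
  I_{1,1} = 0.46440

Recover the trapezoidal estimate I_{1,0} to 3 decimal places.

0.452

From I_{1,1} = (4·I_{1,0} − I_{0,0})/3, solve for I_{1,0}:
4·I_{1,0} = 3·0.46440 + 0.41457 = 1.80777
I_{1,0} = 0.45194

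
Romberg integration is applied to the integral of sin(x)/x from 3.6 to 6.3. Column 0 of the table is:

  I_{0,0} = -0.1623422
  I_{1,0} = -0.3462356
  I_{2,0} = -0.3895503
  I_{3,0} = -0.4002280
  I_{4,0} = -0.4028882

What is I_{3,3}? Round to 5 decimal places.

-0.40377

Richardson extrapolation on the trapezoidal column (denominator 4−1=3):
I_{1,1} = (4·(-0.3462356) − (-0.1623422)) / 3 = -0.4075334
I_{2,1} = (4·(-0.3895503) − (-0.3462356)) / 3 = -0.4039885
I_{3,1} = (4·(-0.4002280) − (-0.3895503)) / 3 = -0.4037872
I_{2,2} = (16·(-0.4039885) − (-0.4075334)) / 15 = -0.4037522
I_{3,2} = -0.4037872 + (-0.4037872 − (-0.4039885))/15 = -0.4037738
I_{3,3} = (64·(-0.4037738) − (-0.4037522)) / 63 = -0.4037741
(Column j=1 coincides with Simpson's rule on the same nodes.)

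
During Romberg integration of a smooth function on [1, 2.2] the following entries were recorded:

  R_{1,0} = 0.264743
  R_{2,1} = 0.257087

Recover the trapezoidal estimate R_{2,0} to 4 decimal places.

0.2590

From R_{2,1} = (4·R_{2,0} − R_{1,0})/3, solve for R_{2,0}:
4·R_{2,0} = 3·0.257087 + 0.264743 = 1.036004
R_{2,0} = 0.259001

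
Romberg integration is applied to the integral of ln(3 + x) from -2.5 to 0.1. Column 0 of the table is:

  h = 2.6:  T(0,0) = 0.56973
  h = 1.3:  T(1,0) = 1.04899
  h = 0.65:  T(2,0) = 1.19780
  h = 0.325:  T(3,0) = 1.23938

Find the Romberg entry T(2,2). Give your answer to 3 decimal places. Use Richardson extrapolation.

T(1,1) = 1.04899 + (1.04899 − 0.56973)/3 = 1.20874
T(2,1) = 1.19780 + (1.19780 − 1.04899)/3 = 1.24740
T(2,2) = 1.24740 + (1.24740 − 1.20874)/15 = 1.24998

1.250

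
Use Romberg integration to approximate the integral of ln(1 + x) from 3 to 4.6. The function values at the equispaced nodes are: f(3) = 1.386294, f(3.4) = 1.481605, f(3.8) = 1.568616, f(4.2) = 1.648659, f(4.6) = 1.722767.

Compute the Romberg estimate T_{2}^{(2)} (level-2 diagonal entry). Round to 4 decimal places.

2.5023

T_{0}^{(0)} (trapezoid, 1 panel, h=1.6000): 2.487249
T_{1}^{(0)} (trapezoid, 2 panels, h=0.8000): 2.498517
T_{2}^{(0)} (trapezoid, 4 panels, h=0.4000): 2.501364
T_{1}^{(1)} = 2.498517 + (2.498517 − 2.487249)/3 = 2.502273
T_{2}^{(1)} = 2.501364 + (2.501364 − 2.498517)/3 = 2.502313
T_{2}^{(2)} = 2.502313 + (2.502313 − 2.502273)/15 = 2.502316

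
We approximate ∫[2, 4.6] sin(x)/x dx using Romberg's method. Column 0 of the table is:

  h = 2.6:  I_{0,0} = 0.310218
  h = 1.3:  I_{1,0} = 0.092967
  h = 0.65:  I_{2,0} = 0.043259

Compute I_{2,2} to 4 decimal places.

0.0271

I_{1,1} = 0.092967 + (0.092967 − 0.310218)/3 = 0.020550
I_{2,1} = 0.043259 + (0.043259 − 0.092967)/3 = 0.026690
I_{2,2} = (16·0.026690 − 0.020550) / 15 = 0.027099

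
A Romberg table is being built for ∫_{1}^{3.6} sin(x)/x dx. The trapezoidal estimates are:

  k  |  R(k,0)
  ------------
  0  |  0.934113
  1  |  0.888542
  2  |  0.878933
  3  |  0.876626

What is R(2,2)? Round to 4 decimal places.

0.8759

R(1,1) = (4·0.888542 − 0.934113) / 3 = 0.873352
R(2,1) = 0.878933 + (0.878933 − 0.888542)/3 = 0.875730
R(2,2) = (16·0.875730 − 0.873352) / 15 = 0.875889
(Column j=1 coincides with Simpson's rule on the same nodes.)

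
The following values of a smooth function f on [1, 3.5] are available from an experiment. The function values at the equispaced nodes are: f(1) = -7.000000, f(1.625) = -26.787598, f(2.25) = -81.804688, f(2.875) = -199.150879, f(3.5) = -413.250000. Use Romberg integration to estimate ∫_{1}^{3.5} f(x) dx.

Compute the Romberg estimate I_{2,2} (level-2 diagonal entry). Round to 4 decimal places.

-309.8177

I_{0,0} (trapezoid, 1 panel, h=2.5000): -525.312500
I_{1,0} (trapezoid, 2 panels, h=1.2500): -364.912110
I_{2,0} (trapezoid, 4 panels, h=0.6250): -323.667603
I_{1,1} = -364.912110 + (-364.912110 − (-525.312500))/3 = -311.445313
I_{2,1} = -323.667603 + (-323.667603 − (-364.912110))/3 = -309.919434
I_{2,2} = -309.919434 + (-309.919434 − (-311.445313))/15 = -309.817709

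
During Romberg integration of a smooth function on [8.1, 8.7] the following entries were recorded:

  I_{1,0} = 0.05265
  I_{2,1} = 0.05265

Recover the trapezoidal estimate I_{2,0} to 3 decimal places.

From I_{2,1} = (4·I_{2,0} − I_{1,0})/3, solve for I_{2,0}:
4·I_{2,0} = 3·0.05265 + 0.05265 = 0.21060
I_{2,0} = 0.05265

0.053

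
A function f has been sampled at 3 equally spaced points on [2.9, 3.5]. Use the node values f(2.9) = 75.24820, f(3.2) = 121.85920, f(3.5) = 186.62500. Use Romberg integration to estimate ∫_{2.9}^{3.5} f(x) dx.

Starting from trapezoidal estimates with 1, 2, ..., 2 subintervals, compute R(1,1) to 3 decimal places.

74.931

R(0,0) (trapezoid, 1 panel, h=0.6000): 78.56196
R(1,0) (trapezoid, 2 panels, h=0.3000): 75.83874
R(1,1) = 75.83874 + (75.83874 − 78.56196)/3 = 74.93100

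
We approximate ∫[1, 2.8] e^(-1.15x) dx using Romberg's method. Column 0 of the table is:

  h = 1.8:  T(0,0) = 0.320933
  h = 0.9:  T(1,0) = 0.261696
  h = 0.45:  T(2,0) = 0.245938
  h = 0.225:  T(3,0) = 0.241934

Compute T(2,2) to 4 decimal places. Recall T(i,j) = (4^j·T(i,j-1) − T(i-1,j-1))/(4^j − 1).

Richardson extrapolation on the trapezoidal column (denominator 4−1=3):
T(1,1) = 0.261696 + (0.261696 − 0.320933)/3 = 0.241950
T(2,1) = (4·0.245938 − 0.261696) / 3 = 0.240685
T(2,2) = 0.240685 + (0.240685 − 0.241950)/15 = 0.240601

0.2406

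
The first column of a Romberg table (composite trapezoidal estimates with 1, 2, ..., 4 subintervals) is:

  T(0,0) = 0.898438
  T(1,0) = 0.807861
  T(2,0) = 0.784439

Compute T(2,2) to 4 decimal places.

Richardson extrapolation on the trapezoidal column (denominator 4−1=3):
T(1,1) = 0.807861 + (0.807861 − 0.898438)/3 = 0.777669
T(2,1) = 0.784439 + (0.784439 − 0.807861)/3 = 0.776632
T(2,2) = 0.776632 + (0.776632 − 0.777669)/15 = 0.776563

0.7766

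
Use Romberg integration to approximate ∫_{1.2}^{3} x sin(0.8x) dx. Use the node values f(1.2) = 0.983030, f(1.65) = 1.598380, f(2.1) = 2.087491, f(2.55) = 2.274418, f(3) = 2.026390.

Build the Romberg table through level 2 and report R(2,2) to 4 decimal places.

R(0,0) (trapezoid, 1 panel, h=1.8000): 2.708478
R(1,0) (trapezoid, 2 panels, h=0.9000): 3.232981
R(2,0) (trapezoid, 4 panels, h=0.4500): 3.359250
R(1,1) = 3.232981 + (3.232981 − 2.708478)/3 = 3.407815
R(2,1) = 3.359250 + (3.359250 − 3.232981)/3 = 3.401340
R(2,2) = 3.401340 + (3.401340 − 3.407815)/15 = 3.400908

3.4009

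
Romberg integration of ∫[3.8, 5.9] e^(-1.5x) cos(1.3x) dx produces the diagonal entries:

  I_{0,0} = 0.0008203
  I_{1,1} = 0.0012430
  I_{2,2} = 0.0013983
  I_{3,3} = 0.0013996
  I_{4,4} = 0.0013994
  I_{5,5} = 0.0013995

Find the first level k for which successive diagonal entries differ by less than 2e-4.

k = 2

|I_{1,1} − I_{0,0}| = 0.0004227 ≥ 2e-4
|I_{2,2} − I_{1,1}| = 0.0001553 < 2e-4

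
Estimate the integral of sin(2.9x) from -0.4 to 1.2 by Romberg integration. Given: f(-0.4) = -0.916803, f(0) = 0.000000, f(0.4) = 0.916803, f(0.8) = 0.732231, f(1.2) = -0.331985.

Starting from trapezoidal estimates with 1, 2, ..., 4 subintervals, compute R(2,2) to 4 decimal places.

R(0,0) (trapezoid, 1 panel, h=1.6000): -0.999030
R(1,0) (trapezoid, 2 panels, h=0.8000): 0.233927
R(2,0) (trapezoid, 4 panels, h=0.4000): 0.409856
R(1,1) = 0.233927 + (0.233927 − (-0.999030))/3 = 0.644913
R(2,1) = 0.409856 + (0.409856 − 0.233927)/3 = 0.468499
R(2,2) = 0.468499 + (0.468499 − 0.644913)/15 = 0.456738

0.4567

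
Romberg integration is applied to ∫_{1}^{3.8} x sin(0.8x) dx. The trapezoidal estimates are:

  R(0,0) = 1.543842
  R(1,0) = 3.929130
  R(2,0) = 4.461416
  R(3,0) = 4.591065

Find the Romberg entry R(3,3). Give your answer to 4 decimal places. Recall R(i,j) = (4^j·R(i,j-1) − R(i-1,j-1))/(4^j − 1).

Richardson extrapolation on the trapezoidal column (denominator 4−1=3):
R(1,1) = 3.929130 + (3.929130 − 1.543842)/3 = 4.724226
R(2,1) = (4·4.461416 − 3.929130) / 3 = 4.638845
R(3,1) = 4.591065 + (4.591065 − 4.461416)/3 = 4.634281
R(2,2) = 4.638845 + (4.638845 − 4.724226)/15 = 4.633153
R(3,2) = 4.634281 + (4.634281 − 4.638845)/15 = 4.633977
R(3,3) = 4.633977 + (4.633977 − 4.633153)/63 = 4.633990

4.6340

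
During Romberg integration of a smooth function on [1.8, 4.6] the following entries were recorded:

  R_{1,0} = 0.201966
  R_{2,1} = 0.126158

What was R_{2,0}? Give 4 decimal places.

0.1451

From R_{2,1} = (4·R_{2,0} − R_{1,0})/3, solve for R_{2,0}:
4·R_{2,0} = 3·0.126158 + 0.201966 = 0.580440
R_{2,0} = 0.145110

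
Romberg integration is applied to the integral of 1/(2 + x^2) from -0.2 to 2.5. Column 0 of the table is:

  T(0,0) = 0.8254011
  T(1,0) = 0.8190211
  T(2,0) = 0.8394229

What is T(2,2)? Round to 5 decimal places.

0.84818

Richardson extrapolation on the trapezoidal column (denominator 4−1=3):
T(1,1) = 0.8190211 + (0.8190211 − 0.8254011)/3 = 0.8168944
T(2,1) = 0.8394229 + (0.8394229 − 0.8190211)/3 = 0.8462235
T(2,2) = (16·0.8462235 − 0.8168944) / 15 = 0.8481788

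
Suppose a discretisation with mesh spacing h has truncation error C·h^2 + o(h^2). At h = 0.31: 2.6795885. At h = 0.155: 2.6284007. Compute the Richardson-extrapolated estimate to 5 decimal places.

The leading error scales as h^2; refining by a factor of 2 reduces it by 2^2 = 4.
Extrapolated value = (4·A(h/2) − A(h)) / (4 − 1)
= (4·2.6284007 − 2.6795885) / 3
= 7.8340143 / 3 = 2.6113381

2.61134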